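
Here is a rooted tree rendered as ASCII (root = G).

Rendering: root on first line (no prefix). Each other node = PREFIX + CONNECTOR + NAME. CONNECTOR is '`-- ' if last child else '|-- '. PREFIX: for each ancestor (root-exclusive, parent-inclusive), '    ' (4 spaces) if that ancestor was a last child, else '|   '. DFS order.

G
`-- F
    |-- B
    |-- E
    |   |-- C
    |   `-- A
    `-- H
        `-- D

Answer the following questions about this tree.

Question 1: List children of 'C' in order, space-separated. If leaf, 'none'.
Node C's children (from adjacency): (leaf)

Answer: none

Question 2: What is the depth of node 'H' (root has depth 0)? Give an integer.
Answer: 2

Derivation:
Path from root to H: G -> F -> H
Depth = number of edges = 2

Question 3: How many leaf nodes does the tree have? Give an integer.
Answer: 4

Derivation:
Leaves (nodes with no children): A, B, C, D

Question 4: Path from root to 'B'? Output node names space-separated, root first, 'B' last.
Walk down from root: G -> F -> B

Answer: G F B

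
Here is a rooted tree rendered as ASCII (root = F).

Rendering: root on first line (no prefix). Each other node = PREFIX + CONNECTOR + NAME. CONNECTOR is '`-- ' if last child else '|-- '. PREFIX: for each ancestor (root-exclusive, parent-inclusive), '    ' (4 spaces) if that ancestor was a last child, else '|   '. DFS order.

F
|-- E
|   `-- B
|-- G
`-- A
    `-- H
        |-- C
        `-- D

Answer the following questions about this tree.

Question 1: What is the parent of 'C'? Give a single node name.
Answer: H

Derivation:
Scan adjacency: C appears as child of H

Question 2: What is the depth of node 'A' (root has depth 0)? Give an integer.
Path from root to A: F -> A
Depth = number of edges = 1

Answer: 1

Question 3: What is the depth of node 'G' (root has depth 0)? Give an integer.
Answer: 1

Derivation:
Path from root to G: F -> G
Depth = number of edges = 1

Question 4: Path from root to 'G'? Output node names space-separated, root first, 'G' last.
Answer: F G

Derivation:
Walk down from root: F -> G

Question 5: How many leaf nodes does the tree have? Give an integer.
Leaves (nodes with no children): B, C, D, G

Answer: 4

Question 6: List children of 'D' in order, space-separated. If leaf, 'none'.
Node D's children (from adjacency): (leaf)

Answer: none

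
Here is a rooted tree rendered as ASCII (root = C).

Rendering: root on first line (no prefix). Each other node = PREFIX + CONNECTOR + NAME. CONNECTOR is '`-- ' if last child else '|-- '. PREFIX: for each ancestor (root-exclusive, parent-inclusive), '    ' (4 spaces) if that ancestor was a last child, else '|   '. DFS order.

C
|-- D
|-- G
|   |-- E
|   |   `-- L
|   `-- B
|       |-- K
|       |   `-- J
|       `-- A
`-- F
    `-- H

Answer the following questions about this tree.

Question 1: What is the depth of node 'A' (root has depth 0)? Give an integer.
Path from root to A: C -> G -> B -> A
Depth = number of edges = 3

Answer: 3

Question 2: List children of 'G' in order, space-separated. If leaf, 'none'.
Node G's children (from adjacency): E, B

Answer: E B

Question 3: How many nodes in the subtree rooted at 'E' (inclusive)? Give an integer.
Answer: 2

Derivation:
Subtree rooted at E contains: E, L
Count = 2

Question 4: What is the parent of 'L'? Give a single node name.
Answer: E

Derivation:
Scan adjacency: L appears as child of E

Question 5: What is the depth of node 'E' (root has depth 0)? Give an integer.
Path from root to E: C -> G -> E
Depth = number of edges = 2

Answer: 2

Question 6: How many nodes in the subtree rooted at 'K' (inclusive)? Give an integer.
Subtree rooted at K contains: J, K
Count = 2

Answer: 2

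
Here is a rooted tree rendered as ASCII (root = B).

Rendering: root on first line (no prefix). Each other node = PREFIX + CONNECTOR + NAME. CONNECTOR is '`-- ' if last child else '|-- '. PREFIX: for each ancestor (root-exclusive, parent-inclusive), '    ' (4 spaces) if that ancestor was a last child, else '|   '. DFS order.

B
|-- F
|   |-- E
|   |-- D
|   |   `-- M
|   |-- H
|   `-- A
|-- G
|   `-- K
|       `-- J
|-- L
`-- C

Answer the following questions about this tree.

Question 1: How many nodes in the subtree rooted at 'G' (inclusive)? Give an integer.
Answer: 3

Derivation:
Subtree rooted at G contains: G, J, K
Count = 3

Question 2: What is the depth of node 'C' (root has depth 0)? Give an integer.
Path from root to C: B -> C
Depth = number of edges = 1

Answer: 1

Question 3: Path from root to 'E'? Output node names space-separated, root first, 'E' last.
Walk down from root: B -> F -> E

Answer: B F E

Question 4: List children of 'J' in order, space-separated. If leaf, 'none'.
Node J's children (from adjacency): (leaf)

Answer: none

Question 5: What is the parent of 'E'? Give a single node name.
Scan adjacency: E appears as child of F

Answer: F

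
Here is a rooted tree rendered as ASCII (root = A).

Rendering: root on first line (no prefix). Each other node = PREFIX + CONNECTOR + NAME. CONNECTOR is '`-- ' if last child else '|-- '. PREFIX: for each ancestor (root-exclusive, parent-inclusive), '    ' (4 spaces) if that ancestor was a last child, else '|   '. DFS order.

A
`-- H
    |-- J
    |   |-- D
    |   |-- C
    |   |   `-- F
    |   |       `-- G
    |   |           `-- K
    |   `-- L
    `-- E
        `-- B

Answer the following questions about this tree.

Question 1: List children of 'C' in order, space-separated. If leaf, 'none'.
Answer: F

Derivation:
Node C's children (from adjacency): F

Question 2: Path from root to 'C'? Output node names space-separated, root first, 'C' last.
Walk down from root: A -> H -> J -> C

Answer: A H J C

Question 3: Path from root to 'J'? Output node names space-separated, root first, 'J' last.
Answer: A H J

Derivation:
Walk down from root: A -> H -> J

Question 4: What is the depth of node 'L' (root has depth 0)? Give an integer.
Answer: 3

Derivation:
Path from root to L: A -> H -> J -> L
Depth = number of edges = 3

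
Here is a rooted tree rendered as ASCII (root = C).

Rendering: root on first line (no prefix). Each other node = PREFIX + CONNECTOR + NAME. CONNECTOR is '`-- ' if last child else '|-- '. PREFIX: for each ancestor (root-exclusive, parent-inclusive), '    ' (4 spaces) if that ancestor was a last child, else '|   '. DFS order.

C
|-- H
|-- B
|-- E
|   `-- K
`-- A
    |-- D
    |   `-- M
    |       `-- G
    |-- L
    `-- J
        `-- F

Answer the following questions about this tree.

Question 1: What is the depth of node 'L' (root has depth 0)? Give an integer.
Answer: 2

Derivation:
Path from root to L: C -> A -> L
Depth = number of edges = 2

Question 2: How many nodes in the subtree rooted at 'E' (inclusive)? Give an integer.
Answer: 2

Derivation:
Subtree rooted at E contains: E, K
Count = 2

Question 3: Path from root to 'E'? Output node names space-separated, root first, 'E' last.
Walk down from root: C -> E

Answer: C E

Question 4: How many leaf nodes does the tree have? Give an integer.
Answer: 6

Derivation:
Leaves (nodes with no children): B, F, G, H, K, L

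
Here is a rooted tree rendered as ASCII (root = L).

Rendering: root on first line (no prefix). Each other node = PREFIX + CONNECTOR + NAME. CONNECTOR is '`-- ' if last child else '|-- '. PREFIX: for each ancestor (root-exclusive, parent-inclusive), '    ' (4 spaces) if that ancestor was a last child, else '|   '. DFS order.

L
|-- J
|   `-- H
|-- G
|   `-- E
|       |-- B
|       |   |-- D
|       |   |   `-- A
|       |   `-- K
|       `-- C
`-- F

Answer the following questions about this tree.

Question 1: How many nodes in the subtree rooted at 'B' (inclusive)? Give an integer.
Answer: 4

Derivation:
Subtree rooted at B contains: A, B, D, K
Count = 4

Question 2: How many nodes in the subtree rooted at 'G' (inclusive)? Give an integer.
Answer: 7

Derivation:
Subtree rooted at G contains: A, B, C, D, E, G, K
Count = 7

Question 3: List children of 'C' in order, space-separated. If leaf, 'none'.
Node C's children (from adjacency): (leaf)

Answer: none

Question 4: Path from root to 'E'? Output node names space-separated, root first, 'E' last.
Walk down from root: L -> G -> E

Answer: L G E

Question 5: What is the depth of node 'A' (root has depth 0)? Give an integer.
Path from root to A: L -> G -> E -> B -> D -> A
Depth = number of edges = 5

Answer: 5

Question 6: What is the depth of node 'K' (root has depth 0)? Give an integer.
Answer: 4

Derivation:
Path from root to K: L -> G -> E -> B -> K
Depth = number of edges = 4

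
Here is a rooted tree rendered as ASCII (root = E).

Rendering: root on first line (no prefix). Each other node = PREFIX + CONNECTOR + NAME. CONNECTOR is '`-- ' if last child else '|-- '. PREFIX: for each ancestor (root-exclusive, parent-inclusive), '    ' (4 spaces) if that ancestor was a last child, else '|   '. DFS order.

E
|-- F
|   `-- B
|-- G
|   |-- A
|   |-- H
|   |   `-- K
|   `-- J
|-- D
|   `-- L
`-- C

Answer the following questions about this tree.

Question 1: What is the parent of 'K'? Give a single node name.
Scan adjacency: K appears as child of H

Answer: H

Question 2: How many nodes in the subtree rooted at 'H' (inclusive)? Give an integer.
Answer: 2

Derivation:
Subtree rooted at H contains: H, K
Count = 2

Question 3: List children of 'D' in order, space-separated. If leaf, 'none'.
Answer: L

Derivation:
Node D's children (from adjacency): L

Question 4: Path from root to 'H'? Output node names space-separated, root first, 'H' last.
Answer: E G H

Derivation:
Walk down from root: E -> G -> H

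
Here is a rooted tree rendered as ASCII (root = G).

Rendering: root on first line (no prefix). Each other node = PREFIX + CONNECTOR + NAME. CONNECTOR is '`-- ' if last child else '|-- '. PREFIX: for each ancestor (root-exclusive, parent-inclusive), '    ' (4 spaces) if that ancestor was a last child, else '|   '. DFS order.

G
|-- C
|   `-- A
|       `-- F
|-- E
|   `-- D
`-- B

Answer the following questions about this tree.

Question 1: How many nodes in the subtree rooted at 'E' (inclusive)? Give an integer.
Answer: 2

Derivation:
Subtree rooted at E contains: D, E
Count = 2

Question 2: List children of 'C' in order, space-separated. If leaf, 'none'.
Answer: A

Derivation:
Node C's children (from adjacency): A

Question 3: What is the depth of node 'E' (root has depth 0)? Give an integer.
Path from root to E: G -> E
Depth = number of edges = 1

Answer: 1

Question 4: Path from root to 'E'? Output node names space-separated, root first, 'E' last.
Walk down from root: G -> E

Answer: G E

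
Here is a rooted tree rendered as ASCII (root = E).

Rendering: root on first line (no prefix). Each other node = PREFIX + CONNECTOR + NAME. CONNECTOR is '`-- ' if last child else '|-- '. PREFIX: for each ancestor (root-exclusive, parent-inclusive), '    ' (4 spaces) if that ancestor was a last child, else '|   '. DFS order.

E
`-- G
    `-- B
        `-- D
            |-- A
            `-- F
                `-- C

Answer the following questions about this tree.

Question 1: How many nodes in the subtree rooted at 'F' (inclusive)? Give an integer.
Subtree rooted at F contains: C, F
Count = 2

Answer: 2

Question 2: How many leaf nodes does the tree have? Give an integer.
Leaves (nodes with no children): A, C

Answer: 2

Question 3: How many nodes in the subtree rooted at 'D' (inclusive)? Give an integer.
Subtree rooted at D contains: A, C, D, F
Count = 4

Answer: 4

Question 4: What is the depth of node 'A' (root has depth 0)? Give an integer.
Path from root to A: E -> G -> B -> D -> A
Depth = number of edges = 4

Answer: 4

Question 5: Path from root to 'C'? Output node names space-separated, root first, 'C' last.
Answer: E G B D F C

Derivation:
Walk down from root: E -> G -> B -> D -> F -> C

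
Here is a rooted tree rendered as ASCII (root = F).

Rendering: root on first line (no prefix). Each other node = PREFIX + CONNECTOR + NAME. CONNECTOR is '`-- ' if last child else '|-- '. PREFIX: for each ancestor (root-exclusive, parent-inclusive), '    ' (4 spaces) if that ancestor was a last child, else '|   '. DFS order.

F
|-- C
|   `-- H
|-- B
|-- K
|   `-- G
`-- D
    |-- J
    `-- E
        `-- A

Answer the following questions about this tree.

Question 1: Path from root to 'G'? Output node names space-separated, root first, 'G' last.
Walk down from root: F -> K -> G

Answer: F K G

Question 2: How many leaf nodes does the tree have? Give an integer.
Answer: 5

Derivation:
Leaves (nodes with no children): A, B, G, H, J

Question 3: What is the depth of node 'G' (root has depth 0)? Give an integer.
Answer: 2

Derivation:
Path from root to G: F -> K -> G
Depth = number of edges = 2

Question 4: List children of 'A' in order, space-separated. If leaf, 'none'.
Answer: none

Derivation:
Node A's children (from adjacency): (leaf)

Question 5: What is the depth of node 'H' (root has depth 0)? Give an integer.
Path from root to H: F -> C -> H
Depth = number of edges = 2

Answer: 2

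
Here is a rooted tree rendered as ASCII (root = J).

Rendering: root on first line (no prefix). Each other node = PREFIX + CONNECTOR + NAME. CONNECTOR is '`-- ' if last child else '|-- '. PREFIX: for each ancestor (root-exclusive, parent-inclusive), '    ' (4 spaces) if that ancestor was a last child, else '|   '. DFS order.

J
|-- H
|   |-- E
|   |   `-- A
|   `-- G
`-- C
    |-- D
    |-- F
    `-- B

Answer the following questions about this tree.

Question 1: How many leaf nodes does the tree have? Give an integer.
Answer: 5

Derivation:
Leaves (nodes with no children): A, B, D, F, G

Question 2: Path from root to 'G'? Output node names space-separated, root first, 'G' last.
Walk down from root: J -> H -> G

Answer: J H G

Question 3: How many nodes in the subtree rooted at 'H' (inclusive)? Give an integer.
Answer: 4

Derivation:
Subtree rooted at H contains: A, E, G, H
Count = 4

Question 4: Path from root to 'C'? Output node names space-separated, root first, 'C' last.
Answer: J C

Derivation:
Walk down from root: J -> C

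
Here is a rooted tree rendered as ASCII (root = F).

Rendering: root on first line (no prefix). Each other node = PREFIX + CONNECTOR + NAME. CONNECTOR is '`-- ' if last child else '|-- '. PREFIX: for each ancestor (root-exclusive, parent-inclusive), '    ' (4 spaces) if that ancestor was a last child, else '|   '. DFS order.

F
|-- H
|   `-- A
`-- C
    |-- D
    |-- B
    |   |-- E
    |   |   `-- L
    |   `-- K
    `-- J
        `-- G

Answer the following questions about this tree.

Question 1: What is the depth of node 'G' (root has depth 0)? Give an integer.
Path from root to G: F -> C -> J -> G
Depth = number of edges = 3

Answer: 3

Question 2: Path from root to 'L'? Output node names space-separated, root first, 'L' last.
Answer: F C B E L

Derivation:
Walk down from root: F -> C -> B -> E -> L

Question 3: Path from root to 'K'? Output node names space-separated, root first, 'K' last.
Walk down from root: F -> C -> B -> K

Answer: F C B K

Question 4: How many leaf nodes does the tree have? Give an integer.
Answer: 5

Derivation:
Leaves (nodes with no children): A, D, G, K, L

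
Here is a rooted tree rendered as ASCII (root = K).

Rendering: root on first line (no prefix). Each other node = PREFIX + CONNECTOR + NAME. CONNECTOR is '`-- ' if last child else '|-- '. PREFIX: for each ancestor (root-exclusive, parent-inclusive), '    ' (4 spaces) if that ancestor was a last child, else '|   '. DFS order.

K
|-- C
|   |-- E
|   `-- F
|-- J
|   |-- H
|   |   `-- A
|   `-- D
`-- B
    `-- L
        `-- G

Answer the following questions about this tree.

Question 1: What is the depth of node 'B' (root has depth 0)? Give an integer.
Answer: 1

Derivation:
Path from root to B: K -> B
Depth = number of edges = 1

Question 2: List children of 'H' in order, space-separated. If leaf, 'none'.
Answer: A

Derivation:
Node H's children (from adjacency): A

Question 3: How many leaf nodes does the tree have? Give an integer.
Leaves (nodes with no children): A, D, E, F, G

Answer: 5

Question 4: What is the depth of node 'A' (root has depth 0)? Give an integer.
Path from root to A: K -> J -> H -> A
Depth = number of edges = 3

Answer: 3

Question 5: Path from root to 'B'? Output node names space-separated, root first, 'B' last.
Walk down from root: K -> B

Answer: K B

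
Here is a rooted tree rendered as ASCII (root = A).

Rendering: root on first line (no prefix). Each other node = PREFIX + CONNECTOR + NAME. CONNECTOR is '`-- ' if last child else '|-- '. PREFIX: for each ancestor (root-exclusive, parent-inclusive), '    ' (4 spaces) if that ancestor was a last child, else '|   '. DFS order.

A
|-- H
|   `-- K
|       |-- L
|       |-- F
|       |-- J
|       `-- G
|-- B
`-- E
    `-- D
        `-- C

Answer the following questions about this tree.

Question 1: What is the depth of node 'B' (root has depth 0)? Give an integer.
Answer: 1

Derivation:
Path from root to B: A -> B
Depth = number of edges = 1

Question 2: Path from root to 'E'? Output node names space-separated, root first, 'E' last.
Answer: A E

Derivation:
Walk down from root: A -> E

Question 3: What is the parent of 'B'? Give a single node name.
Answer: A

Derivation:
Scan adjacency: B appears as child of A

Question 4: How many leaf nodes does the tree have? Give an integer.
Leaves (nodes with no children): B, C, F, G, J, L

Answer: 6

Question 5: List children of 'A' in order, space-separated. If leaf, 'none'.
Node A's children (from adjacency): H, B, E

Answer: H B E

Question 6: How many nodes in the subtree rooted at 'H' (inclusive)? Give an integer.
Answer: 6

Derivation:
Subtree rooted at H contains: F, G, H, J, K, L
Count = 6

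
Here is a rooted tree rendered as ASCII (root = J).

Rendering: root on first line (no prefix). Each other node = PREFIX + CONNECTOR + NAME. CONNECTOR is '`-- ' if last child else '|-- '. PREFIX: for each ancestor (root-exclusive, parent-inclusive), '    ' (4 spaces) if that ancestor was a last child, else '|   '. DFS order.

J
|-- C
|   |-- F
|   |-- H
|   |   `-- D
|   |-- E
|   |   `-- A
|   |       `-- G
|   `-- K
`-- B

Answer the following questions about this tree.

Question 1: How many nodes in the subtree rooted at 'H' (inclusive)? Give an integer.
Answer: 2

Derivation:
Subtree rooted at H contains: D, H
Count = 2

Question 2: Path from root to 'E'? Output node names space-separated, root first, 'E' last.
Walk down from root: J -> C -> E

Answer: J C E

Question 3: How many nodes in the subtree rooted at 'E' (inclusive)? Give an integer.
Subtree rooted at E contains: A, E, G
Count = 3

Answer: 3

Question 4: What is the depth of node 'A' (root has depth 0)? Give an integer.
Path from root to A: J -> C -> E -> A
Depth = number of edges = 3

Answer: 3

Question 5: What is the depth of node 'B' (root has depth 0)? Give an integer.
Answer: 1

Derivation:
Path from root to B: J -> B
Depth = number of edges = 1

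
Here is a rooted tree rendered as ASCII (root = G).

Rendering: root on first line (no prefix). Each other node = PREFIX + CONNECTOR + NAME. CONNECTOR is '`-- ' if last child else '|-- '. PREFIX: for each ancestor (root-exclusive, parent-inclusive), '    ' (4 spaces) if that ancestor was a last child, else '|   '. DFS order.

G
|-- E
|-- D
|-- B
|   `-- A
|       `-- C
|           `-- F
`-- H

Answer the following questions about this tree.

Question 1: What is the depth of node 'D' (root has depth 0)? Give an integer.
Path from root to D: G -> D
Depth = number of edges = 1

Answer: 1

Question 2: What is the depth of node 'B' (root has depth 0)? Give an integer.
Answer: 1

Derivation:
Path from root to B: G -> B
Depth = number of edges = 1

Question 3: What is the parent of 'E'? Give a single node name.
Scan adjacency: E appears as child of G

Answer: G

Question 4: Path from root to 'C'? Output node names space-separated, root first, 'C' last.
Walk down from root: G -> B -> A -> C

Answer: G B A C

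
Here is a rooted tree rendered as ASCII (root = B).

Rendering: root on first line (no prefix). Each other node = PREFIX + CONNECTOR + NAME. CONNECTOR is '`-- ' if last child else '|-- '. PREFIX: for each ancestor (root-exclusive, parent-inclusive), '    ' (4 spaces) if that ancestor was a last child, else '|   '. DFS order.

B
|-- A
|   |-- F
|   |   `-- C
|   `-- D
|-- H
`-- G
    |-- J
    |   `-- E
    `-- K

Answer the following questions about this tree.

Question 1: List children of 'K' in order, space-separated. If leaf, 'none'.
Answer: none

Derivation:
Node K's children (from adjacency): (leaf)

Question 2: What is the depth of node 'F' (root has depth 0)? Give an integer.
Path from root to F: B -> A -> F
Depth = number of edges = 2

Answer: 2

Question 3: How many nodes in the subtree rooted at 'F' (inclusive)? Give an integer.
Subtree rooted at F contains: C, F
Count = 2

Answer: 2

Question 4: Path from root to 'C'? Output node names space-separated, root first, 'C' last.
Walk down from root: B -> A -> F -> C

Answer: B A F C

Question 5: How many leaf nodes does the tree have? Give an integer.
Answer: 5

Derivation:
Leaves (nodes with no children): C, D, E, H, K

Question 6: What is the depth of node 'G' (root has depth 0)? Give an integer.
Path from root to G: B -> G
Depth = number of edges = 1

Answer: 1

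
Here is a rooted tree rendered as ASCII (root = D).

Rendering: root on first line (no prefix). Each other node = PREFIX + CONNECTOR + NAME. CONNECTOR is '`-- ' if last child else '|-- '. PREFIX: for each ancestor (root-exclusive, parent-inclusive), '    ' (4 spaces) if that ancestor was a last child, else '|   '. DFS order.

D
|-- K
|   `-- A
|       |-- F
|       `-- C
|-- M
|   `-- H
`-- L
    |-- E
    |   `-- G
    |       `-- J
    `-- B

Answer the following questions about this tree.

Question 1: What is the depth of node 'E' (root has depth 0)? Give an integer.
Answer: 2

Derivation:
Path from root to E: D -> L -> E
Depth = number of edges = 2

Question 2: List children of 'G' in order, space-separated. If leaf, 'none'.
Node G's children (from adjacency): J

Answer: J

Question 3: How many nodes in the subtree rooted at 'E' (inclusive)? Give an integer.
Subtree rooted at E contains: E, G, J
Count = 3

Answer: 3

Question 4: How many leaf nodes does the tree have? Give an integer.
Answer: 5

Derivation:
Leaves (nodes with no children): B, C, F, H, J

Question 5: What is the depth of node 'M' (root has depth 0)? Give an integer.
Answer: 1

Derivation:
Path from root to M: D -> M
Depth = number of edges = 1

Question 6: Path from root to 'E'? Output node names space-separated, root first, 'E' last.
Walk down from root: D -> L -> E

Answer: D L E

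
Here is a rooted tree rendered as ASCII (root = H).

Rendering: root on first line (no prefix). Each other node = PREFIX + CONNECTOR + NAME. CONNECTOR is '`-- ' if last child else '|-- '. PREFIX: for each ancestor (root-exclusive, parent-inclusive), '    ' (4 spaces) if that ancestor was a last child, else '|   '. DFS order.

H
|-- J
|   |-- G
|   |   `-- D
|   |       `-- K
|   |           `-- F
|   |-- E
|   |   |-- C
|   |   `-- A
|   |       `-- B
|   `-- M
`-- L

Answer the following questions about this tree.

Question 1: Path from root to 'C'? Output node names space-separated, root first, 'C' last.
Walk down from root: H -> J -> E -> C

Answer: H J E C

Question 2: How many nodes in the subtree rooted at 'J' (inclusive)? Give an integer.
Answer: 10

Derivation:
Subtree rooted at J contains: A, B, C, D, E, F, G, J, K, M
Count = 10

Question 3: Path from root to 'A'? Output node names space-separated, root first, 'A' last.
Answer: H J E A

Derivation:
Walk down from root: H -> J -> E -> A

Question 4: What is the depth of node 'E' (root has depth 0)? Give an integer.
Answer: 2

Derivation:
Path from root to E: H -> J -> E
Depth = number of edges = 2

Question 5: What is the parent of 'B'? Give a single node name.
Answer: A

Derivation:
Scan adjacency: B appears as child of A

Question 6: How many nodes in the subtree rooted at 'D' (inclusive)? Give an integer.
Subtree rooted at D contains: D, F, K
Count = 3

Answer: 3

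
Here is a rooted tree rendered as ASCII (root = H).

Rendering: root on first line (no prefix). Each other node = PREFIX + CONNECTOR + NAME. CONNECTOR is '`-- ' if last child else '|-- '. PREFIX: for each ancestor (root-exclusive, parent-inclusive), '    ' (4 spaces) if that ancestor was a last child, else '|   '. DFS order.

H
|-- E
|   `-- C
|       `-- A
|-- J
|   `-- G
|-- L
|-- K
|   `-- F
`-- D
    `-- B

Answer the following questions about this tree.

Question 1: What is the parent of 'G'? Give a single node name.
Answer: J

Derivation:
Scan adjacency: G appears as child of J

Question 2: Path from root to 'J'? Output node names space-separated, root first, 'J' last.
Answer: H J

Derivation:
Walk down from root: H -> J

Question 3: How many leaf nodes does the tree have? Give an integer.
Answer: 5

Derivation:
Leaves (nodes with no children): A, B, F, G, L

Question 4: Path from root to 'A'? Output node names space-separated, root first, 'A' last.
Answer: H E C A

Derivation:
Walk down from root: H -> E -> C -> A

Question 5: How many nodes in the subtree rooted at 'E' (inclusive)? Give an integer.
Subtree rooted at E contains: A, C, E
Count = 3

Answer: 3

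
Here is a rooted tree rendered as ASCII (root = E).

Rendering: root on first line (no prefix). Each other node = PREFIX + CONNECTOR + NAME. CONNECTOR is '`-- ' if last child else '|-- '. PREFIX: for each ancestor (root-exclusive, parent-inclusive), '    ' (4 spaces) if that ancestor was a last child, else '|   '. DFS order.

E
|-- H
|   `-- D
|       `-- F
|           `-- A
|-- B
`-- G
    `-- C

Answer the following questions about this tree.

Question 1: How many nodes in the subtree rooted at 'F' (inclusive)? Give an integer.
Answer: 2

Derivation:
Subtree rooted at F contains: A, F
Count = 2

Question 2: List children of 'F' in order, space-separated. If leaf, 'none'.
Node F's children (from adjacency): A

Answer: A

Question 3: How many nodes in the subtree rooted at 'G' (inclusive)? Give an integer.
Answer: 2

Derivation:
Subtree rooted at G contains: C, G
Count = 2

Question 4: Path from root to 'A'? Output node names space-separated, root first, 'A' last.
Answer: E H D F A

Derivation:
Walk down from root: E -> H -> D -> F -> A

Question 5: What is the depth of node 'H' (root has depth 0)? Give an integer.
Answer: 1

Derivation:
Path from root to H: E -> H
Depth = number of edges = 1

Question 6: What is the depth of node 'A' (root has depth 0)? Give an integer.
Answer: 4

Derivation:
Path from root to A: E -> H -> D -> F -> A
Depth = number of edges = 4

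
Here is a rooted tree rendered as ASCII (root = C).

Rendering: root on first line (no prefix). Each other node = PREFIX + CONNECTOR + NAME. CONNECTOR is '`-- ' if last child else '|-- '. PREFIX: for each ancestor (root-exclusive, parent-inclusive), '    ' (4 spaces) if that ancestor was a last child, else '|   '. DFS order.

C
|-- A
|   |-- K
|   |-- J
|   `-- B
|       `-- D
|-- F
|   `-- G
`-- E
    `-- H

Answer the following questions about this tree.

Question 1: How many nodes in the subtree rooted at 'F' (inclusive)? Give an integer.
Subtree rooted at F contains: F, G
Count = 2

Answer: 2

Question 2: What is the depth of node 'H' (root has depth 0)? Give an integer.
Answer: 2

Derivation:
Path from root to H: C -> E -> H
Depth = number of edges = 2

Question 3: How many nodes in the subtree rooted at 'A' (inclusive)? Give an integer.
Subtree rooted at A contains: A, B, D, J, K
Count = 5

Answer: 5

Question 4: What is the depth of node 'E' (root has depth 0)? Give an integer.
Answer: 1

Derivation:
Path from root to E: C -> E
Depth = number of edges = 1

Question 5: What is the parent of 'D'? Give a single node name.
Answer: B

Derivation:
Scan adjacency: D appears as child of B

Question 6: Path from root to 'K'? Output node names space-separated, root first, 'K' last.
Walk down from root: C -> A -> K

Answer: C A K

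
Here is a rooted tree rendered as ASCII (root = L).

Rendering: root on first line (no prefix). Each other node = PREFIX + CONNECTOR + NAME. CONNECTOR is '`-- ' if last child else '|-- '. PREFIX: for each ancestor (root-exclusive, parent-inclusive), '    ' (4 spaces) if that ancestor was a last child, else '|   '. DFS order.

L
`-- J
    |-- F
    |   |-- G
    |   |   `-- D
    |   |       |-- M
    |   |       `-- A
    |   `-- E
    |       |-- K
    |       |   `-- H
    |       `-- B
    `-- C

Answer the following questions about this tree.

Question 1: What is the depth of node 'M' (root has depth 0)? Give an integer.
Answer: 5

Derivation:
Path from root to M: L -> J -> F -> G -> D -> M
Depth = number of edges = 5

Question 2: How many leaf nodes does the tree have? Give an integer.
Leaves (nodes with no children): A, B, C, H, M

Answer: 5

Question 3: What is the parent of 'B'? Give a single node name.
Scan adjacency: B appears as child of E

Answer: E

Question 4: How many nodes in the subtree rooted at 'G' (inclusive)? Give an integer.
Subtree rooted at G contains: A, D, G, M
Count = 4

Answer: 4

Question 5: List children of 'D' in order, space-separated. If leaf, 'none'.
Answer: M A

Derivation:
Node D's children (from adjacency): M, A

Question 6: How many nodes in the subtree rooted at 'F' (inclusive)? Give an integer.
Answer: 9

Derivation:
Subtree rooted at F contains: A, B, D, E, F, G, H, K, M
Count = 9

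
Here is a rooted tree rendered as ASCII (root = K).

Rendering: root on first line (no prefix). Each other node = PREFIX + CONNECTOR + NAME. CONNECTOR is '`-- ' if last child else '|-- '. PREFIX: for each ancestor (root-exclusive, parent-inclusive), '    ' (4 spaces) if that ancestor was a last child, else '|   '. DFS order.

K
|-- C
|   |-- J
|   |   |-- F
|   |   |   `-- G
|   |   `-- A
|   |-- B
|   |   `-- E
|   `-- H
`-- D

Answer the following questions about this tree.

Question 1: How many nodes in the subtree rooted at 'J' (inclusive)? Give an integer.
Subtree rooted at J contains: A, F, G, J
Count = 4

Answer: 4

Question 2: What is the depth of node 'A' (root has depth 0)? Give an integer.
Path from root to A: K -> C -> J -> A
Depth = number of edges = 3

Answer: 3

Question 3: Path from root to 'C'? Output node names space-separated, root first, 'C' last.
Answer: K C

Derivation:
Walk down from root: K -> C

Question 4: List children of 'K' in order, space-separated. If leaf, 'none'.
Node K's children (from adjacency): C, D

Answer: C D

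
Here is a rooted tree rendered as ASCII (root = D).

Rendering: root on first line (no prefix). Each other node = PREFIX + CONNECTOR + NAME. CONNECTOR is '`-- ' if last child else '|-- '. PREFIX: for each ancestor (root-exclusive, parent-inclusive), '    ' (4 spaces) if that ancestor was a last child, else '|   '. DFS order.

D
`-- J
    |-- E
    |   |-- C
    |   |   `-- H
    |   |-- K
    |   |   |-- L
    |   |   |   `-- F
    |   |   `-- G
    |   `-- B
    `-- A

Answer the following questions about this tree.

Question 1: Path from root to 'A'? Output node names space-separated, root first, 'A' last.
Walk down from root: D -> J -> A

Answer: D J A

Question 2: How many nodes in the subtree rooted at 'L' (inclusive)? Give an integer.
Subtree rooted at L contains: F, L
Count = 2

Answer: 2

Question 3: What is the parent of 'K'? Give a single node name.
Answer: E

Derivation:
Scan adjacency: K appears as child of E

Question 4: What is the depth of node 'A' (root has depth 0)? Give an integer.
Answer: 2

Derivation:
Path from root to A: D -> J -> A
Depth = number of edges = 2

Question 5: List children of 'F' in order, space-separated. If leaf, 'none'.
Answer: none

Derivation:
Node F's children (from adjacency): (leaf)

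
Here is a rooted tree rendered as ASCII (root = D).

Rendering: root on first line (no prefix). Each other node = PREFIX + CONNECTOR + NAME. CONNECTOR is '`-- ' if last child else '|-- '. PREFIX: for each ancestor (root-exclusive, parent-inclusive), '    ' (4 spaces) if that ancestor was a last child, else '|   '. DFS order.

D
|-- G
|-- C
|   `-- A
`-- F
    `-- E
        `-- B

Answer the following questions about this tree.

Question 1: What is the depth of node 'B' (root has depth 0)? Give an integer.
Path from root to B: D -> F -> E -> B
Depth = number of edges = 3

Answer: 3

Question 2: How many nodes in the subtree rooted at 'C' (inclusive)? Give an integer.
Answer: 2

Derivation:
Subtree rooted at C contains: A, C
Count = 2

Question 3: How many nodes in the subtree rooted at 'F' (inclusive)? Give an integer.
Subtree rooted at F contains: B, E, F
Count = 3

Answer: 3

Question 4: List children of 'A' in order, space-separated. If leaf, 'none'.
Node A's children (from adjacency): (leaf)

Answer: none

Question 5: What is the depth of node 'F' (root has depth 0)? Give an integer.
Answer: 1

Derivation:
Path from root to F: D -> F
Depth = number of edges = 1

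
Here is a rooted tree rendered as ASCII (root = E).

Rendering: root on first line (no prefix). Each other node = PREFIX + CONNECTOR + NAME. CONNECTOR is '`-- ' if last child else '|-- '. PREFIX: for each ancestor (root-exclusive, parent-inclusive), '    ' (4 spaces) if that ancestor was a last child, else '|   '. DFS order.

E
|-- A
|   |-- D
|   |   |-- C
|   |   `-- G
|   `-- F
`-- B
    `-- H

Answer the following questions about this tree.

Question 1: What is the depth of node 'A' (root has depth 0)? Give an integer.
Answer: 1

Derivation:
Path from root to A: E -> A
Depth = number of edges = 1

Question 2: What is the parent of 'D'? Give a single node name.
Scan adjacency: D appears as child of A

Answer: A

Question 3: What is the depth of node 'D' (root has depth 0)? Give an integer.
Answer: 2

Derivation:
Path from root to D: E -> A -> D
Depth = number of edges = 2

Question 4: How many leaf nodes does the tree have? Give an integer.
Answer: 4

Derivation:
Leaves (nodes with no children): C, F, G, H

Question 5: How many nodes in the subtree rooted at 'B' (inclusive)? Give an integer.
Subtree rooted at B contains: B, H
Count = 2

Answer: 2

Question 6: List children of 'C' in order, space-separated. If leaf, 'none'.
Answer: none

Derivation:
Node C's children (from adjacency): (leaf)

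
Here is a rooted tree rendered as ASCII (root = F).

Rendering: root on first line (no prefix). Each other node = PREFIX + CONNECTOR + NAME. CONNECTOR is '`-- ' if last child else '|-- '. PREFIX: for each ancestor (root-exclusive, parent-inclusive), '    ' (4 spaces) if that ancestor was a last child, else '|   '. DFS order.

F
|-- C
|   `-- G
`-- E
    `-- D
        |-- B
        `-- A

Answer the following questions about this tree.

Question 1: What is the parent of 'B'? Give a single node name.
Answer: D

Derivation:
Scan adjacency: B appears as child of D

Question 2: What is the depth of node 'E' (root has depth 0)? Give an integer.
Path from root to E: F -> E
Depth = number of edges = 1

Answer: 1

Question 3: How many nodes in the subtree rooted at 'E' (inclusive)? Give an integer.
Answer: 4

Derivation:
Subtree rooted at E contains: A, B, D, E
Count = 4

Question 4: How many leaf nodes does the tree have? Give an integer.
Answer: 3

Derivation:
Leaves (nodes with no children): A, B, G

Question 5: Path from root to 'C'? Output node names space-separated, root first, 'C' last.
Walk down from root: F -> C

Answer: F C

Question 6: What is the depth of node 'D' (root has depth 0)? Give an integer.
Answer: 2

Derivation:
Path from root to D: F -> E -> D
Depth = number of edges = 2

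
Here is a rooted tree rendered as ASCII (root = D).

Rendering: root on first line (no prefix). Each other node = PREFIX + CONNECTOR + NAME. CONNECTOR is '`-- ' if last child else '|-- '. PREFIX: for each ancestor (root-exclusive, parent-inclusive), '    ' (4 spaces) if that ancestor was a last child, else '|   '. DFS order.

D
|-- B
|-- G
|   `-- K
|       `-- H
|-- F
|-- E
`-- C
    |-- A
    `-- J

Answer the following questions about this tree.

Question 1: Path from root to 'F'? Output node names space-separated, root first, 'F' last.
Walk down from root: D -> F

Answer: D F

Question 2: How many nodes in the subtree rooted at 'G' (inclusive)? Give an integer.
Subtree rooted at G contains: G, H, K
Count = 3

Answer: 3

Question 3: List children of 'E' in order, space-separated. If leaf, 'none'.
Node E's children (from adjacency): (leaf)

Answer: none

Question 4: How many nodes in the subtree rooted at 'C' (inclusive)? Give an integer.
Subtree rooted at C contains: A, C, J
Count = 3

Answer: 3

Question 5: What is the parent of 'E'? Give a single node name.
Answer: D

Derivation:
Scan adjacency: E appears as child of D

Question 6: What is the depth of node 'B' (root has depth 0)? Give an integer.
Answer: 1

Derivation:
Path from root to B: D -> B
Depth = number of edges = 1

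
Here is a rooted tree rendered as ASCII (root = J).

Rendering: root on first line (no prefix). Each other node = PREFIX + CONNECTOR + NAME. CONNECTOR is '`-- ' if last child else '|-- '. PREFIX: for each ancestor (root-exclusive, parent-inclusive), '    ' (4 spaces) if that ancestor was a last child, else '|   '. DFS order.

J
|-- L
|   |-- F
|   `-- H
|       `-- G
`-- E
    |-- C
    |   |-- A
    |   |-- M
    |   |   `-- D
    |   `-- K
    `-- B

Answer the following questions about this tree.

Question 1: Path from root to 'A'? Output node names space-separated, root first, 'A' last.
Answer: J E C A

Derivation:
Walk down from root: J -> E -> C -> A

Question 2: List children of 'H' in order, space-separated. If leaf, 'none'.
Node H's children (from adjacency): G

Answer: G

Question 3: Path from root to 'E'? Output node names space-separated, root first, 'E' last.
Walk down from root: J -> E

Answer: J E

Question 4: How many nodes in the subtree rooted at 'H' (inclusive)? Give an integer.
Subtree rooted at H contains: G, H
Count = 2

Answer: 2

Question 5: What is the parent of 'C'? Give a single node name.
Answer: E

Derivation:
Scan adjacency: C appears as child of E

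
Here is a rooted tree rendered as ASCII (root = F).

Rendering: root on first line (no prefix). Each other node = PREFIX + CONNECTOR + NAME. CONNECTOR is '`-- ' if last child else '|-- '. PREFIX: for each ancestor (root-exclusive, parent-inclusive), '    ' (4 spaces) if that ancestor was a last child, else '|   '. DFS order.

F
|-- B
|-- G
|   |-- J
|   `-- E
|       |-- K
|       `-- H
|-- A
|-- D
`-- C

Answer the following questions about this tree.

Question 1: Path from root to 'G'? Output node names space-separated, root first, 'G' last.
Walk down from root: F -> G

Answer: F G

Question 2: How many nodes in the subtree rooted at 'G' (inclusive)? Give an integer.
Subtree rooted at G contains: E, G, H, J, K
Count = 5

Answer: 5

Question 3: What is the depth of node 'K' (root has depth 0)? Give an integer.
Path from root to K: F -> G -> E -> K
Depth = number of edges = 3

Answer: 3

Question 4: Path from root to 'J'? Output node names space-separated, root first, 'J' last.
Walk down from root: F -> G -> J

Answer: F G J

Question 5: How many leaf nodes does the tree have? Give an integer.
Answer: 7

Derivation:
Leaves (nodes with no children): A, B, C, D, H, J, K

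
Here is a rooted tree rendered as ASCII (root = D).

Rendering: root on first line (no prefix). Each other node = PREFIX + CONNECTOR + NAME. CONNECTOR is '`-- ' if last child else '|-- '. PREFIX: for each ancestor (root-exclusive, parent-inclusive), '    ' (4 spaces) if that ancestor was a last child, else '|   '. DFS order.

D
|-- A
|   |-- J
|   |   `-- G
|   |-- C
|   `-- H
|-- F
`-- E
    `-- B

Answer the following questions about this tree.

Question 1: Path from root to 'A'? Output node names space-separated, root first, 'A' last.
Walk down from root: D -> A

Answer: D A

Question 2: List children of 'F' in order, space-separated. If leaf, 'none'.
Node F's children (from adjacency): (leaf)

Answer: none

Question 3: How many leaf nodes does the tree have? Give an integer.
Leaves (nodes with no children): B, C, F, G, H

Answer: 5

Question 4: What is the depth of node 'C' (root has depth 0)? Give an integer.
Path from root to C: D -> A -> C
Depth = number of edges = 2

Answer: 2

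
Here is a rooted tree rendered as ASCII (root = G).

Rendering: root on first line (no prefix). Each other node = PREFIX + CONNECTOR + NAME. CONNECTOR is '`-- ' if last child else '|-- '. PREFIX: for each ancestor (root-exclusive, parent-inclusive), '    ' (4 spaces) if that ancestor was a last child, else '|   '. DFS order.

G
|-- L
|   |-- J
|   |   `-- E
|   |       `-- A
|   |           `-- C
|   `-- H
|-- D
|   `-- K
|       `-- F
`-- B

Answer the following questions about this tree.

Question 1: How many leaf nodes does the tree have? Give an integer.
Leaves (nodes with no children): B, C, F, H

Answer: 4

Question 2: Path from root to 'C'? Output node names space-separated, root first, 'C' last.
Answer: G L J E A C

Derivation:
Walk down from root: G -> L -> J -> E -> A -> C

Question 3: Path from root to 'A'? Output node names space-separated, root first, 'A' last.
Answer: G L J E A

Derivation:
Walk down from root: G -> L -> J -> E -> A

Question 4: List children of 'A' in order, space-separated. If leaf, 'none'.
Node A's children (from adjacency): C

Answer: C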